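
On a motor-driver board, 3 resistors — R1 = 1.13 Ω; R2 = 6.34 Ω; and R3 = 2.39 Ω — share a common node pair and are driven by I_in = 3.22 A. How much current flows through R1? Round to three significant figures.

Conductances: ΣG = 1/1.13 + 1/6.34 + 1/2.39 = 1.461 (1/Ω).
Current divider: I(R1) = I_in · G_k/ΣG = 3.22 × (0.8850/1.461) = 3.22 × 0.6057 = 1.950 A.

I ≈ 1.95 A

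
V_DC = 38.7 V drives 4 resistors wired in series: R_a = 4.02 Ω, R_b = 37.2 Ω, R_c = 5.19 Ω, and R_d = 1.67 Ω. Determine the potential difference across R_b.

V ≈ 29.9 V

ΣR = 4.02 + 37.2 + 5.19 + 1.67 = 48.08 Ω.
By the voltage-divider rule, V = 38.7 × 37.20/48.08 = 29.94 V.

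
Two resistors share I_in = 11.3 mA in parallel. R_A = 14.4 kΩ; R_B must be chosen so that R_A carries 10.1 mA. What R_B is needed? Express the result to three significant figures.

R_B ≈ 121 kΩ

Two-branch current divider: I_A = I_in · R_B/(R_A + R_B).
With f = 0.8938, R_B = R_A · f/(1−f) = 14.4 × 8.417 = 121.2 kΩ.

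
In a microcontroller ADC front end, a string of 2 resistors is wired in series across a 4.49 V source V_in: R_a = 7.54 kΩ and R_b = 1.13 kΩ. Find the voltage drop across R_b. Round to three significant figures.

Series total: ΣR = 7.54 + 1.13 = 8.670 kΩ.
Voltage divider: V = V_in · (1.130 / 8.670) = 4.49 × 0.1303 = 0.5852 V.

V ≈ 0.585 V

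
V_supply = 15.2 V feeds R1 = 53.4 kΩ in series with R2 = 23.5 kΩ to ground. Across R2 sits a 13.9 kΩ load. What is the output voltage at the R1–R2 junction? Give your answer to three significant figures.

V_out ≈ 2.14 V

R2 ‖ R_L = (23.5 × 13.9)/(23.5 + 13.9) = 8.734 kΩ.
Voltage divider with the loaded lower leg: V_out = 15.2 × 8.734/(53.4 + 8.734) = 15.2 × 0.1406 = 2.137 V.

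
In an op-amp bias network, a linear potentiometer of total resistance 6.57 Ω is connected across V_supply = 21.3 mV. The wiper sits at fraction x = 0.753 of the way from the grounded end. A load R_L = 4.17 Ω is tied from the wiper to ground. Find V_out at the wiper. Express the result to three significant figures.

Split the track: R_lower = x·R_p = 4.947 Ω, R_upper = (1−x)·R_p = 1.623 Ω.
(x·R_p) ‖ R_L = 2.263 Ω.
Loaded-divider output: V_out = 21.3 × 0.5824 = 12.40 mV.
(Unloaded: V_out = x·V_supply = 16.0 mV.)

V_out ≈ 12.4 mV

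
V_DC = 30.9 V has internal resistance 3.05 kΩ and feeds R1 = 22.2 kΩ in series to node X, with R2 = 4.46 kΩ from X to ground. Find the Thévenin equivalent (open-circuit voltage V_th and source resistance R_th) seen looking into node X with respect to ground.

V_th ≈ 4.64 V, R_th ≈ 3.79 kΩ

R1' = 3.05 + 22.2 = 25.25 kΩ (source resistance + R1).
Open-circuit (no load on X): V_th = V_DC · R2/(R1' + R2) = 30.9 × 4.46/(25.25 + 4.46) = 4.639 V.
With V_DC suppressed (replaced by a short), R_th = R1' ‖ R2 = (25.25 × 4.46)/(25.25 + 4.46) = 3.790 kΩ.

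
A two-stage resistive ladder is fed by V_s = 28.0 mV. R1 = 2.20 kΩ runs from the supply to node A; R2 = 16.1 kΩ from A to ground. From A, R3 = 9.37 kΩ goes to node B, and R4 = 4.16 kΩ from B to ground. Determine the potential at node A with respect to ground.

Node A sees R2 in parallel with the series input of stage 2, R3 + R4 = 13.53 kΩ.
Effective lower resistance at A: R2 ‖ 13.53 = 7.352 kΩ.
So V_A = 28.0 × 0.7697 = 21.55 mV.

V_A ≈ 21.6 mV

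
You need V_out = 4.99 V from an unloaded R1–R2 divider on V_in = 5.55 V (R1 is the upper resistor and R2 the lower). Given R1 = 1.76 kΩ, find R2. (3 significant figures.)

Required fraction k = V_out/V_in = 0.8991.
R2 = R1 · 0.8991/(1 − 0.8991) = 15.68 kΩ.

R2 ≈ 15.7 kΩ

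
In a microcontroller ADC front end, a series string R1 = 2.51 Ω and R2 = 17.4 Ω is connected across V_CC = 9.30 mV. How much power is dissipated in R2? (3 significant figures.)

Series current I = V_CC/ΣR = 9.30/19.91 = 0.4671 mA.
V(R2) = I·R = 8.128 mV; P = V·I = 8.128 × 0.4671 = 3.796 µW.

P ≈ 3.80 µW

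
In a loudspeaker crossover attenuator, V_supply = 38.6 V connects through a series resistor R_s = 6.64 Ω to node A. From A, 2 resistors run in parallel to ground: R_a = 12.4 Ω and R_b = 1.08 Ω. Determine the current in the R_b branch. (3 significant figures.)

Equivalent of the parallel group: R_p = 0.9935 Ω.
Node voltage V_A = V_supply · R_p/(R_s + R_p) = 38.6 × 0.1301 = 5.024 V.
I(R_b) = V_A / R_b = 5.024/1.08 = 4.652 A.
(Check via current divider: I_total = 5.057 A; share G_k/ΣG = 0.9199 → same result.)

I ≈ 4.65 A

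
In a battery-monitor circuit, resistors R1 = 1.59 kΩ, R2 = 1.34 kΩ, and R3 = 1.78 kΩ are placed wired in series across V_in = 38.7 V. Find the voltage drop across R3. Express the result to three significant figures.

Series total: ΣR = 1.59 + 1.34 + 1.78 = 4.710 kΩ.
Voltage divider: V = V_in · (1.780 / 4.710) = 38.7 × 0.3779 = 14.63 V.

V ≈ 14.6 V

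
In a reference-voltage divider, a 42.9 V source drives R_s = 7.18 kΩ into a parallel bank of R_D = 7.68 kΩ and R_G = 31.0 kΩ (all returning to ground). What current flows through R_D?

Parallel bank: R_p = 1/(1/7.68 + 1/31.0) = 6.155 kΩ.
V_A by voltage divider: V_A = 42.9 × 6.155/(7.18 + 6.155) = 19.80 V.
Branch current I = V_A/R_D = 19.80/7.68 = 2.578 mA.
(Equivalently: I_total = 3.217 mA, then current-divider fraction G_k/ΣG = 0.8014.)

I ≈ 2.58 mA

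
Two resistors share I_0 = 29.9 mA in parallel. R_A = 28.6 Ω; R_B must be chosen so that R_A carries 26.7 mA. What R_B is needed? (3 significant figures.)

Two-branch current divider: I_A = I_0 · R_B/(R_A + R_B).
26.7/29.9 = R_B/(R_A + R_B) → R_B = R_A · (0.8930)/(1 − 0.8930) = 28.6 × 8.344 = 238.6 Ω.

R_B ≈ 239 Ω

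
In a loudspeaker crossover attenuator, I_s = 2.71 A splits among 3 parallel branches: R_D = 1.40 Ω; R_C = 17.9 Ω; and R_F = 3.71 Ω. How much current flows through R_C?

I ≈ 0.146 A

Total conductance ΣG = 1/1.40 + 1/17.9 + 1/3.71 = 1.040 (units of 1/Ω).
Current divider: I(R_C) = I_s · G_k/ΣG = 2.71 × (0.05587/1.040) = 2.71 × 0.05373 = 0.1456 A.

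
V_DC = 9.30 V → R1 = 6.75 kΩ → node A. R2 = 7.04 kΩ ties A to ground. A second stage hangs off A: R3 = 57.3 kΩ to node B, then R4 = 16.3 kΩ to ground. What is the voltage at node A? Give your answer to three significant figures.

The second stage (R3 + R4 = 73.60 kΩ) loads node A in parallel with R2.
R2 ‖ (R3+R4) = 6.425 kΩ.
V_A = 9.30 × 6.425/(6.75 + 6.425) = 4.535 V.

V_A ≈ 4.54 V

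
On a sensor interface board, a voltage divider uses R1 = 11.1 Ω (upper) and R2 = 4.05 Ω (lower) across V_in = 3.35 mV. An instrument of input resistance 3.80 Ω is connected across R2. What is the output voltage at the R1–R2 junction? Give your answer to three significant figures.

The load sits in parallel with R2, giving an effective lower resistance R2' = R2·R_L/(R2+R_L) = 1.961 Ω.
Voltage divider with the loaded lower leg: V_out = 3.35 × 1.961/(11.1 + 1.961) = 3.35 × 0.1501 = 0.5029 mV.
(Unloaded it would be 0.896 mV; the load pulls it down.)

V_out ≈ 0.503 mV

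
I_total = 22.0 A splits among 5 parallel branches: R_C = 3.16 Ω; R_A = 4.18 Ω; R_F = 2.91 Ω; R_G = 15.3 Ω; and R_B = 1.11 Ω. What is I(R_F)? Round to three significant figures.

I ≈ 4.05 A

Conductances: ΣG = 1/3.16 + 1/4.18 + 1/2.91 + 1/15.3 + 1/1.11 = 1.866 (1/Ω).
By the current-divider rule, I = I_total · G_k/ΣG = 22.0 × 0.1842 = 4.052 A.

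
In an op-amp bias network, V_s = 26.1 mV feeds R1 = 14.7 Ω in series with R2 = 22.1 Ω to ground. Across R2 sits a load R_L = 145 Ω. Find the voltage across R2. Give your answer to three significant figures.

R2 ‖ R_L = (22.1 × 145)/(22.1 + 145) = 19.18 Ω.
Now apply the divider: V_out = 26.1 × 0.5661 = 14.77 mV.

V_out ≈ 14.8 mV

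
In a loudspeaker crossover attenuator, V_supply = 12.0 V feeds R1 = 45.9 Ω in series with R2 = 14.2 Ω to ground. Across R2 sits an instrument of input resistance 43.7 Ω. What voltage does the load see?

First combine the lower leg with the load: R2 ‖ R_L = 10.72 Ω.
Voltage divider with the loaded lower leg: V_out = 12.0 × 10.72/(45.9 + 10.72) = 12.0 × 0.1893 = 2.272 V.
(Unloaded it would be 2.84 V; the load pulls it down.)

V_out ≈ 2.27 V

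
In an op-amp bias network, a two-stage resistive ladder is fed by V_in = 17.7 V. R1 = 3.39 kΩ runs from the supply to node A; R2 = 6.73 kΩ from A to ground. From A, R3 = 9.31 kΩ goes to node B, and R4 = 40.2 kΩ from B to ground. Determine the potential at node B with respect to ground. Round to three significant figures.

V_B ≈ 9.14 V

Looking into the second stage from A: R3 + R4 = 49.51 kΩ appears in parallel with R2.
R2 ‖ (R3+R4) = 5.925 kΩ.
So V_A = 17.7 × 0.6361 = 11.26 V.
Then the unloaded second divider: V_B = V_A × R4/(R3+R4) = 11.26 × 0.8120 = 9.141 V.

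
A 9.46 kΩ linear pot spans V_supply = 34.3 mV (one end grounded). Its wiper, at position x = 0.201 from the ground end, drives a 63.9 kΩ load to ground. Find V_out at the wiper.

Lower segment x·R_p = 1.901 kΩ; upper segment (1−x)·R_p = 7.559 kΩ.
Lower segment in parallel with the load: 1.901 ‖ 63.9 = 1.847 kΩ.
V_out = 34.3 × 1.847/(7.559 + 1.847) = 6.734 mV.

V_out ≈ 6.73 mV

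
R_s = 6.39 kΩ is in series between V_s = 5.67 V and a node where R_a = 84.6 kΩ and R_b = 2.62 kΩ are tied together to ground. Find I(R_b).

I ≈ 0.616 mA

Parallel bank: R_p = 1/(1/84.6 + 1/2.62) = 2.541 kΩ.
V_A by voltage divider: V_A = 5.67 × 2.541/(6.39 + 2.541) = 1.613 V.
Branch current I = V_A/R_b = 1.613/2.62 = 0.6158 mA.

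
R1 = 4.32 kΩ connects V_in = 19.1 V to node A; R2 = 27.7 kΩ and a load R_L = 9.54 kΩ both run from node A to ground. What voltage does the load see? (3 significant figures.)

The load sits in parallel with R2, giving an effective lower resistance R2' = R2·R_L/(R2+R_L) = 7.096 kΩ.
Then V_out = V_in · R2'/(R1 + R2') = 19.1 × 7.096/11.42 = 11.87 V.

V_out ≈ 11.9 V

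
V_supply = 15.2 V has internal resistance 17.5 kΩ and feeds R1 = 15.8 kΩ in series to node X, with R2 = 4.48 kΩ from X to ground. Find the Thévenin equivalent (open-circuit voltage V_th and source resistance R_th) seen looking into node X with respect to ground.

V_th ≈ 1.80 V, R_th ≈ 3.95 kΩ

R1' = 17.5 + 15.8 = 33.30 kΩ (source resistance + R1).
V_th is the unloaded tap voltage: V_supply · R2/(R1'+R2) = 15.2 × 0.1186 = 1.802 V.
With V_supply suppressed (replaced by a short), R_th = R1' ‖ R2 = (33.30 × 4.48)/(33.30 + 4.48) = 3.949 kΩ.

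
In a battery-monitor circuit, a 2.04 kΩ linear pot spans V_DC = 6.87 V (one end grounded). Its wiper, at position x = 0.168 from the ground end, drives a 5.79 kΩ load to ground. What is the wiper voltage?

V_out ≈ 1.10 V

Lower segment x·R_p = 0.3427 kΩ; upper segment (1−x)·R_p = 1.697 kΩ.
R_L loads the lower segment: effective lower R = 0.3236 kΩ.
Then V_out = V_DC · 0.3236/(1.697 + 0.3236) = 1.100 V.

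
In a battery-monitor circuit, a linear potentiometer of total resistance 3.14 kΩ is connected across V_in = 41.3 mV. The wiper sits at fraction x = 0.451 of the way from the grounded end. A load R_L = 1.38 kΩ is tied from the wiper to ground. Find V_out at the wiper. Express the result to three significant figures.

Lower segment x·R_p = 1.416 kΩ; upper segment (1−x)·R_p = 1.724 kΩ.
Lower segment in parallel with the load: 1.416 ‖ 1.38 = 0.6989 kΩ.
Loaded-divider output: V_out = 41.3 × 0.2885 = 11.91 mV.

V_out ≈ 11.9 mV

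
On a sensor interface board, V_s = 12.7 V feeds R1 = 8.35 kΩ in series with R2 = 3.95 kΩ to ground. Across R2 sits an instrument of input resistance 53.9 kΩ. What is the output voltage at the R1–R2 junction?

First combine the lower leg with the load: R2 ‖ R_L = 3.680 kΩ.
Then V_out = V_s · R2'/(R1 + R2') = 12.7 × 3.680/12.03 = 3.885 V.

V_out ≈ 3.89 V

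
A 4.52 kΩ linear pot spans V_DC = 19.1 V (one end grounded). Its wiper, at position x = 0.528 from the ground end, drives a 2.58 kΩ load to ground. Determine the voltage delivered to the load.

Split the track: R_lower = x·R_p = 2.387 kΩ, R_upper = (1−x)·R_p = 2.133 kΩ.
(x·R_p) ‖ R_L = 1.240 kΩ.
Loaded-divider output: V_out = 19.1 × 0.3675 = 7.020 V.

V_out ≈ 7.02 V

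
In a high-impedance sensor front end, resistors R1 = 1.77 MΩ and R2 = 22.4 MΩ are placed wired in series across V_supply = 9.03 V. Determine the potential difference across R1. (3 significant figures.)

ΣR = 1.77 + 22.4 = 24.17 MΩ.
By the voltage-divider rule, V = 9.03 × 1.770/24.17 = 0.6613 V.

V ≈ 0.661 V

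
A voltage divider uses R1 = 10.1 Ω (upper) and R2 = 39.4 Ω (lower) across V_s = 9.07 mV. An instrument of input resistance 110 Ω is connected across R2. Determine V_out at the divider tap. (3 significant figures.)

R2 ‖ R_L = (39.4 × 110)/(39.4 + 110) = 29.01 Ω.
Voltage divider with the loaded lower leg: V_out = 9.07 × 29.01/(10.1 + 29.01) = 9.07 × 0.7417 = 6.728 mV.
(Unloaded it would be 7.22 mV; the load pulls it down.)

V_out ≈ 6.73 mV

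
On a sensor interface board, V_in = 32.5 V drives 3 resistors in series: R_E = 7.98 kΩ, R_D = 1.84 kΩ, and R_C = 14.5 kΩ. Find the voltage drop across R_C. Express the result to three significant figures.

Series total: ΣR = 7.98 + 1.84 + 14.5 = 24.32 kΩ.
By the voltage-divider rule, V = 32.5 × 14.50/24.32 = 19.38 V.

V ≈ 19.4 V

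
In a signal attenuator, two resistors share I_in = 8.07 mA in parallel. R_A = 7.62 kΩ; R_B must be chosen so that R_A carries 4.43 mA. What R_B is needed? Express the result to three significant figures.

R_B ≈ 9.27 kΩ

Two-branch current divider: I_A = I_in · R_B/(R_A + R_B).
With f = 0.5489, R_B = R_A · f/(1−f) = 7.62 × 1.217 = 9.274 kΩ.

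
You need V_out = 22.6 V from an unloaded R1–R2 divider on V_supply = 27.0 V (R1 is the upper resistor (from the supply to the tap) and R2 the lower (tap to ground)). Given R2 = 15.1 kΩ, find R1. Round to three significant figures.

V_out/V_supply = R2/(R1+R2) = 0.8370.
Rearranging, R1 = R2·(1−k)/k = 15.1 × 0.1947 = 2.940 kΩ.

R1 ≈ 2.94 kΩ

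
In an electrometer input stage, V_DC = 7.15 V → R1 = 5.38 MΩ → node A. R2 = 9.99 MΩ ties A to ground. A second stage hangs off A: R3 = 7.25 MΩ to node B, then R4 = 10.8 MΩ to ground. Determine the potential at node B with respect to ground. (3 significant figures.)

V_B ≈ 2.33 V

The second stage (R3 + R4 = 18.05 MΩ) loads node A in parallel with R2.
Effective lower resistance at A: R2 ‖ 18.05 = 6.431 MΩ.
V_A = 7.15 × 6.431/(5.38 + 6.431) = 3.893 V.
V_B = V_A × 0.5983 = 2.329 V.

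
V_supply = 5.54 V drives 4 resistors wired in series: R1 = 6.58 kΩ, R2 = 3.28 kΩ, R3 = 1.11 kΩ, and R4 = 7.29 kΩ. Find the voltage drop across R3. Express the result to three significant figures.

ΣR = 6.58 + 3.28 + 1.11 + 7.29 = 18.26 kΩ.
Voltage divider: V = V_supply · (1.110 / 18.26) = 5.54 × 0.06079 = 0.3368 V.

V ≈ 0.337 V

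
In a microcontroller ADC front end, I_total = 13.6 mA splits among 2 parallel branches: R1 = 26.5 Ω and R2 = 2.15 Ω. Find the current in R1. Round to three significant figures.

I ≈ 1.02 mA

With just two branches, the current splits inversely with resistance.
So I = 13.6 × 2.15/28.65 = 1.021 mA.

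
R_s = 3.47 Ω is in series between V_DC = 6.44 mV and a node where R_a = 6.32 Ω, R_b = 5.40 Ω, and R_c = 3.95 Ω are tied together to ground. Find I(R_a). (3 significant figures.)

Parallel bank: R_p = 1/(1/6.32 + 1/5.40 + 1/3.95) = 1.676 Ω.
V_A = 6.44 × 1.676/5.146 = 2.098 mV.
I(R_a) = V_A / R_a = 2.098/6.32 = 0.3319 mA.

I ≈ 0.332 mA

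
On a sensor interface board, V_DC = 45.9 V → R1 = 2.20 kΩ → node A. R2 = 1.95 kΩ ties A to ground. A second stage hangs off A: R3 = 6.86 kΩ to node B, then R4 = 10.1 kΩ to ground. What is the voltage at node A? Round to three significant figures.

V_A ≈ 20.3 V

Looking into the second stage from A: R3 + R4 = 16.96 kΩ appears in parallel with R2.
Effective lower resistance at A: R2 ‖ 16.96 = 1.749 kΩ.
So V_A = 45.9 × 0.4429 = 20.33 V.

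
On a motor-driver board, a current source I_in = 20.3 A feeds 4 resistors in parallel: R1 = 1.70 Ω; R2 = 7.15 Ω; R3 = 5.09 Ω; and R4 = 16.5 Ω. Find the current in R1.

Total conductance ΣG = 1/1.70 + 1/7.15 + 1/5.09 + 1/16.5 = 0.9852 (units of 1/Ω).
Current divider: I(R1) = I_in · G_k/ΣG = 20.3 × (0.5882/0.9852) = 20.3 × 0.5971 = 12.12 A.

I ≈ 12.1 A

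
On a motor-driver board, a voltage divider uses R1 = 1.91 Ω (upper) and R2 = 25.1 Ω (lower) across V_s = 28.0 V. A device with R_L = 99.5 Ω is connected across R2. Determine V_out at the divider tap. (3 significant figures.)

First combine the lower leg with the load: R2 ‖ R_L = 20.04 Ω.
Now apply the divider: V_out = 28.0 × 0.9130 = 25.56 V.

V_out ≈ 25.6 V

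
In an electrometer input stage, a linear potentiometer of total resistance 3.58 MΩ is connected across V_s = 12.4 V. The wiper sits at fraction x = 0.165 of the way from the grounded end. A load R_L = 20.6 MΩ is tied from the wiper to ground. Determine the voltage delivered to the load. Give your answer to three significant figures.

Lower segment x·R_p = 0.5907 MΩ; upper segment (1−x)·R_p = 2.989 MΩ.
R_L loads the lower segment: effective lower R = 0.5742 MΩ.
V_out = 12.4 × 0.5742/(2.989 + 0.5742) = 1.998 V.
(Unloaded: V_out = x·V_s = 2.05 V.)

V_out ≈ 2.00 V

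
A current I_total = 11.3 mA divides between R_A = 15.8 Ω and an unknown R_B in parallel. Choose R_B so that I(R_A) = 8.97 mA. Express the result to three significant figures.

R_B ≈ 60.8 Ω

Two-branch current divider: I_A = I_total · R_B/(R_A + R_B).
With f = 0.7938, R_B = R_A · f/(1−f) = 15.8 × 3.850 = 60.83 Ω.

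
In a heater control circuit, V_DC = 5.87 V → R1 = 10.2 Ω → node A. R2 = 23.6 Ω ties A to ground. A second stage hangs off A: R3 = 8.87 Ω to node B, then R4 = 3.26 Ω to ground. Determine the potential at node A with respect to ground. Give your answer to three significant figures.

V_A ≈ 2.58 V

The second stage (R3 + R4 = 12.13 Ω) loads node A in parallel with R2.
R2 ‖ (R3+R4) = 8.012 Ω.
V_A = 5.87 × 8.012/(10.2 + 8.012) = 2.582 V.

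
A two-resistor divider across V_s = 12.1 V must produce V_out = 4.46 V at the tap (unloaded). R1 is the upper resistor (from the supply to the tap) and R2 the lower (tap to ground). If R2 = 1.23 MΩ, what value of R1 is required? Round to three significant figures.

R1 ≈ 2.11 MΩ

V_out/V_s = R2/(R1+R2) = 0.3686.
So R1 = R2 · (V_s/V_out − 1) = 1.23 × (12.1/4.46 − 1) = 1.23 × 1.713 = 2.107 MΩ.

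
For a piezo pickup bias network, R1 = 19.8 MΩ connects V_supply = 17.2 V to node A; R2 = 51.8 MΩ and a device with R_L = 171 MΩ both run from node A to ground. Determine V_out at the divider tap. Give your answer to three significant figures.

The load sits in parallel with R2, giving an effective lower resistance R2' = R2·R_L/(R2+R_L) = 39.76 MΩ.
Voltage divider with the loaded lower leg: V_out = 17.2 × 39.76/(19.8 + 39.76) = 17.2 × 0.6675 = 11.48 V.
(Unloaded it would be 12.4 V; the load pulls it down.)

V_out ≈ 11.5 V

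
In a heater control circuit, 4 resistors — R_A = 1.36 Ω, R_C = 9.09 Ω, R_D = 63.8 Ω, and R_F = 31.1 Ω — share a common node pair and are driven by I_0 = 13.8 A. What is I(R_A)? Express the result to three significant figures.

ΣG = 1/1.36 + 1/9.09 + 1/63.8 + 1/31.1 = 0.8931.
R_A takes the fraction G_k/ΣG = 0.7353/0.8931 = 0.8233, so I = 13.8 × 0.8233 = 11.36 A.

I ≈ 11.4 A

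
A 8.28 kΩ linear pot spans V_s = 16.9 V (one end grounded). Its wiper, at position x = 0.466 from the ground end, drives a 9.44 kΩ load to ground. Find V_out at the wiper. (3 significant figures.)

Lower segment x·R_p = 3.858 kΩ; upper segment (1−x)·R_p = 4.422 kΩ.
(x·R_p) ‖ R_L = 2.739 kΩ.
V_out = 16.9 × 2.739/(4.422 + 2.739) = 6.464 V.
(Unloaded: V_out = x·V_s = 7.88 V.)

V_out ≈ 6.46 V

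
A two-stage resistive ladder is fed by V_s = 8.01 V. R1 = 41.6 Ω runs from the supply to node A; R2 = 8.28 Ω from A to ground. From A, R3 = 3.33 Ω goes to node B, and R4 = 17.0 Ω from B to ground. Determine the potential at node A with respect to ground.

The second stage (R3 + R4 = 20.33 Ω) loads node A in parallel with R2.
Effective lower resistance at A: R2 ‖ 20.33 = 5.884 Ω.
V_A = 8.01 × 5.884/(41.6 + 5.884) = 0.9925 V.

V_A ≈ 0.993 V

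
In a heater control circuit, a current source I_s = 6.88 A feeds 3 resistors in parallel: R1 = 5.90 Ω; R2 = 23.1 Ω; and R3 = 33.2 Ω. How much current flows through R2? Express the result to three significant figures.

I ≈ 1.23 A

Conductances: ΣG = 1/5.90 + 1/23.1 + 1/33.2 = 0.2429 (1/Ω).
Current divider: I(R2) = I_s · G_k/ΣG = 6.88 × (0.04329/0.2429) = 6.88 × 0.1782 = 1.226 A.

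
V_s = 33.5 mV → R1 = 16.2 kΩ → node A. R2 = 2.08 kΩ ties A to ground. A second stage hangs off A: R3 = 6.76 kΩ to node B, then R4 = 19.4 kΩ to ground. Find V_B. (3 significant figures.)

Node A sees R2 in parallel with the series input of stage 2, R3 + R4 = 26.16 kΩ.
Effective lower resistance at A: R2 ‖ 26.16 = 1.927 kΩ.
First divider: V_A = V_s · 1.927/(16.2 + 1.927) = 3.561 mV.
Stage 2 is unloaded, so V_B = V_A · R4/(R3+R4) = 3.561 × 19.4/26.16 = 2.641 mV.

V_B ≈ 2.64 mV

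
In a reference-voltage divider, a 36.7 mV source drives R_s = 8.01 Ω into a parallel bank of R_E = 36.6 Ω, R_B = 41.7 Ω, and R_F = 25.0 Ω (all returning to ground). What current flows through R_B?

I ≈ 0.508 mA

Parallel bank: R_p = 1/(1/36.6 + 1/41.7 + 1/25.0) = 10.95 Ω.
V_A = 36.7 × 10.95/18.96 = 21.20 mV.
Branch current I = V_A/R_B = 21.20/41.7 = 0.5083 mA.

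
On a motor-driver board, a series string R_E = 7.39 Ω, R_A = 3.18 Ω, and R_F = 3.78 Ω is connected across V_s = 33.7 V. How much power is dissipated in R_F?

P ≈ 20.8 W

Series current I = V_s/ΣR = 33.7/14.35 = 2.348 A.
P = I²R = 5.515 × 3.78 = 20.85 W.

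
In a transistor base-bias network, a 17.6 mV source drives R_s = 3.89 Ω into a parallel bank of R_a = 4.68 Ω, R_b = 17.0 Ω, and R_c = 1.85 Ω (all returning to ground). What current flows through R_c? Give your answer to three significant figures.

I ≈ 2.29 mA

Parallel bank: R_p = 1/(1/4.68 + 1/17.0 + 1/1.85) = 1.230 Ω.
V_A = 17.6 × 1.230/5.120 = 4.228 mV.
I(R_c) = V_A / R_c = 4.228/1.85 = 2.285 mA.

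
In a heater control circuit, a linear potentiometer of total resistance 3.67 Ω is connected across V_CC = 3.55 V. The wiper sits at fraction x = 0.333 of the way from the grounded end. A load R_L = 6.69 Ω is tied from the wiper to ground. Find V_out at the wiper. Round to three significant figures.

The pot divides into 2.448 Ω above the wiper and 1.222 Ω below.
Lower segment in parallel with the load: 1.222 ‖ 6.69 = 1.033 Ω.
Then V_out = V_CC · 1.033/(2.448 + 1.033) = 1.054 V.

V_out ≈ 1.05 V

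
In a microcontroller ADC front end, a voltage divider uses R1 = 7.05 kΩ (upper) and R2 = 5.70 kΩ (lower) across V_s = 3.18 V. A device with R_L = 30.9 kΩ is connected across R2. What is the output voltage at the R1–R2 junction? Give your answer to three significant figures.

V_out ≈ 1.29 V

First combine the lower leg with the load: R2 ‖ R_L = 4.812 kΩ.
Now apply the divider: V_out = 3.18 × 0.4057 = 1.290 V.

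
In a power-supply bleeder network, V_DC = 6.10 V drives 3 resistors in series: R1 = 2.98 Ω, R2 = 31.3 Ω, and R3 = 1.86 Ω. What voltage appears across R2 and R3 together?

V ≈ 5.60 V

Total series resistance ΣR = 2.98 + 31.3 + 1.86 = 36.14 Ω.
R_{R2..R3} = 31.3 + 1.86 = 33.16 Ω.
Voltage divider: V = V_DC · (33.16 / 36.14) = 6.10 × 0.9175 = 5.597 V.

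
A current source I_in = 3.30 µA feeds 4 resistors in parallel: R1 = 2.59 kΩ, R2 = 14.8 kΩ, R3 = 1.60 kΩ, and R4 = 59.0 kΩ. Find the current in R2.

I ≈ 0.204 µA

ΣG = 1/2.59 + 1/14.8 + 1/1.60 + 1/59.0 = 1.096.
R2 takes the fraction G_k/ΣG = 0.06757/1.096 = 0.06167, so I = 3.30 × 0.06167 = 0.2035 µA.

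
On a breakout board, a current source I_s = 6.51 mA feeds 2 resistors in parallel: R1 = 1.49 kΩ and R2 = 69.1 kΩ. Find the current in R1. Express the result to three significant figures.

I ≈ 6.37 mA

For two parallel branches, I_k = I_s · (other R)/(sum of R).
I(R1) = 6.51 × 69.1/(1.49 + 69.1) = 6.51 × 0.9789 = 6.373 mA.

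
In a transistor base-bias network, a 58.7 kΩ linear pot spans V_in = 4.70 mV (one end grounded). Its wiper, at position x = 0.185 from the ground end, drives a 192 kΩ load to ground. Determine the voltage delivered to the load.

Split the track: R_lower = x·R_p = 10.86 kΩ, R_upper = (1−x)·R_p = 47.84 kΩ.
Lower segment in parallel with the load: 10.86 ‖ 192 = 10.28 kΩ.
Loaded-divider output: V_out = 4.70 × 0.1768 = 0.8312 mV.

V_out ≈ 0.831 mV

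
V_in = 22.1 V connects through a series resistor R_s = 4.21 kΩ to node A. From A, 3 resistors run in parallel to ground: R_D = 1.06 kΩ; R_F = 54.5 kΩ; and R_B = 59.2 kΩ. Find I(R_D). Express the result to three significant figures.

Parallel bank: R_p = 1/(1/1.06 + 1/54.5 + 1/59.2) = 1.022 kΩ.
Node voltage V_A = V_in · R_p/(R_s + R_p) = 22.1 × 0.1953 = 4.316 V.
Branch current I = V_A/R_D = 4.316/1.06 = 4.072 mA.

I ≈ 4.07 mA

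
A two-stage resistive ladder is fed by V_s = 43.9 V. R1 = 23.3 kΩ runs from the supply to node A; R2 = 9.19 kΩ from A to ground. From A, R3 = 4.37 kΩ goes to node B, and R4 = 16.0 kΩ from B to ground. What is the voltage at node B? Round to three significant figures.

Looking into the second stage from A: R3 + R4 = 20.37 kΩ appears in parallel with R2.
R2 ‖ (R3+R4) = 6.333 kΩ.
V_A = 43.9 × 6.333/(23.3 + 6.333) = 9.382 V.
V_B = V_A × 0.7855 = 7.369 V.

V_B ≈ 7.37 V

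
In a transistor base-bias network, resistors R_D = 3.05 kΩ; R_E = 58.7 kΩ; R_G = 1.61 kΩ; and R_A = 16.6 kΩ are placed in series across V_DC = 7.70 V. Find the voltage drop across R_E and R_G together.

Total series resistance ΣR = 3.05 + 58.7 + 1.61 + 16.6 = 79.96 kΩ.
R_{R_E..R_G} = 58.7 + 1.61 = 60.31 kΩ.
V = V_DC · R/ΣR = 7.70 × 0.7543 = 5.808 V.

V ≈ 5.81 V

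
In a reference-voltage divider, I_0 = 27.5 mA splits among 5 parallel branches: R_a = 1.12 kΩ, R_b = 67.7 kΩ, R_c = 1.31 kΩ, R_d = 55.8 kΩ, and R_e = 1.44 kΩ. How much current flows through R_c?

Conductances: ΣG = 1/1.12 + 1/67.7 + 1/1.31 + 1/55.8 + 1/1.44 = 2.383 (1/kΩ).
R_c takes the fraction G_k/ΣG = 0.7634/2.383 = 0.3203, so I = 27.5 × 0.3203 = 8.808 mA.

I ≈ 8.81 mA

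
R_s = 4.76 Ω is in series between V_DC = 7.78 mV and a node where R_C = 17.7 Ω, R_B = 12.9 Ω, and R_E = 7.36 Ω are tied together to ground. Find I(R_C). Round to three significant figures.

Combine the parallel branches: R_p = (1/17.7 + 1/12.9 + 1/7.36)⁻¹ = 3.705 Ω.
V_A by voltage divider: V_A = 7.78 × 3.705/(4.76 + 3.705) = 3.405 mV.
Branch current I = V_A/R_C = 3.405/17.7 = 0.1924 mA.

I ≈ 0.192 mA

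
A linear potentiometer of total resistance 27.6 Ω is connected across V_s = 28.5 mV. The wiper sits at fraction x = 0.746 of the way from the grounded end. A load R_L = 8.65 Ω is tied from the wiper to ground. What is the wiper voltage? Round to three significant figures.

Lower segment x·R_p = 20.59 Ω; upper segment (1−x)·R_p = 7.010 Ω.
Lower segment in parallel with the load: 20.59 ‖ 8.65 = 6.091 Ω.
Then V_out = V_s · 6.091/(7.010 + 6.091) = 13.25 mV.
(Unloaded: V_out = x·V_s = 21.3 mV.)

V_out ≈ 13.3 mV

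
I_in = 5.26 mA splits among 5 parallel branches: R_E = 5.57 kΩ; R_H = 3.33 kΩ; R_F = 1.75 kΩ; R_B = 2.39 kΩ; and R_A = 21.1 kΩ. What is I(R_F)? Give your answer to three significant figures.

I ≈ 1.98 mA

Total conductance ΣG = 1/5.57 + 1/3.33 + 1/1.75 + 1/2.39 + 1/21.1 = 1.517 (units of 1/kΩ).
R_F takes the fraction G_k/ΣG = 0.5714/1.517 = 0.3767, so I = 5.26 × 0.3767 = 1.981 mA.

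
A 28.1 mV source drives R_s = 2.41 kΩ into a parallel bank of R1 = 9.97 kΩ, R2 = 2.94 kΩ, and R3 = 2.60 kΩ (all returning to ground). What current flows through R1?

I ≈ 0.943 µA

Equivalent of the parallel group: R_p = 1.212 kΩ.
Node voltage V_A = V_s · R_p/(R_s + R_p) = 28.1 × 0.3346 = 9.403 mV.
I(R1) = V_A / R1 = 9.403/9.97 = 0.9431 µA.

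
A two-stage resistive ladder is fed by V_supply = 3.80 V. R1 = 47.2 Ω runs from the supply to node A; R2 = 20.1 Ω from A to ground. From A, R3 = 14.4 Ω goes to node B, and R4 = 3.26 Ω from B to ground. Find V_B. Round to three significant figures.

Node A sees R2 in parallel with the series input of stage 2, R3 + R4 = 17.66 Ω.
Effective lower resistance at A: R2 ‖ 17.66 = 9.401 Ω.
So V_A = 3.80 × 0.1661 = 0.6311 V.
Stage 2 is unloaded, so V_B = V_A · R4/(R3+R4) = 0.6311 × 3.26/17.66 = 0.1165 V.

V_B ≈ 0.117 V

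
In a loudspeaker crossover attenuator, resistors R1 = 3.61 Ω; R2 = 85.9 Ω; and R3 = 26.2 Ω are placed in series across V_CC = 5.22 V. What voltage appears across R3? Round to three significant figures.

Series total: ΣR = 3.61 + 85.9 + 26.2 = 115.7 Ω.
V = V_CC · R/ΣR = 5.22 × 0.2264 = 1.182 V.

V ≈ 1.18 V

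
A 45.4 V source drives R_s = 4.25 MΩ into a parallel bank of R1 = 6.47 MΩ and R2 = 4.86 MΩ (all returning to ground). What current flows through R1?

Equivalent of the parallel group: R_p = 2.775 MΩ.
Node voltage V_A = V_s · R_p/(R_s + R_p) = 45.4 × 0.3950 = 17.93 V.
Branch current I = V_A/R1 = 17.93/6.47 = 2.772 µA.
(Equivalently: I_total = 6.462 µA, then current-divider fraction G_k/ΣG = 0.4289.)

I ≈ 2.77 µA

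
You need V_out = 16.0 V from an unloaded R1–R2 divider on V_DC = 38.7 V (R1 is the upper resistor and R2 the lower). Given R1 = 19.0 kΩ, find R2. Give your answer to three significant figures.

R2 ≈ 13.4 kΩ

Required fraction k = V_out/V_DC = 0.4134.
So R2 = R1 · V_out/(V_DC − V_out) = 19.0 × 16.0/(38.7 − 16.0) = 19.0 × 0.7048 = 13.39 kΩ.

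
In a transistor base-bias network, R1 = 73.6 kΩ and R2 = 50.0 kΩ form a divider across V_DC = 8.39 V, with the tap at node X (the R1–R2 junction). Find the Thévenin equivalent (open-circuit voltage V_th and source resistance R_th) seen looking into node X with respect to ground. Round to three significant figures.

V_th ≈ 3.39 V, R_th ≈ 29.8 kΩ

V_th is the unloaded tap voltage: V_DC · R2/(R1+R2) = 8.39 × 0.4045 = 3.394 V.
Zeroing V_DC shorts the top of R1 to ground, so R_th = R1 ‖ R2 = 29.77 kΩ.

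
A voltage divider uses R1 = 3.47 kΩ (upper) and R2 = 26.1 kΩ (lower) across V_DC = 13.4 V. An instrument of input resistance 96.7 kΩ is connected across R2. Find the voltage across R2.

First combine the lower leg with the load: R2 ‖ R_L = 20.55 kΩ.
Voltage divider with the loaded lower leg: V_out = 13.4 × 20.55/(3.47 + 20.55) = 13.4 × 0.8556 = 11.46 V.

V_out ≈ 11.5 V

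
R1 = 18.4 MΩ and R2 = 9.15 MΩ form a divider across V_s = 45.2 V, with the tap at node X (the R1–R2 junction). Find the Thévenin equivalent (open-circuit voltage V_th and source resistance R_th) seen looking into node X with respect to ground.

V_th is the unloaded tap voltage: V_s · R2/(R1+R2) = 45.2 × 0.3321 = 15.01 V.
Zeroing V_s shorts the top of R1 to ground, so R_th = R1 ‖ R2 = 6.111 MΩ.

V_th ≈ 15.0 V, R_th ≈ 6.11 MΩ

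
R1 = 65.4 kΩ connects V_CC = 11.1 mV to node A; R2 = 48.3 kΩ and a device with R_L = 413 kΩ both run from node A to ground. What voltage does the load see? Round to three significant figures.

V_out ≈ 4.42 mV

First combine the lower leg with the load: R2 ‖ R_L = 43.24 kΩ.
Then V_out = V_CC · R2'/(R1 + R2') = 11.1 × 43.24/108.6 = 4.418 mV.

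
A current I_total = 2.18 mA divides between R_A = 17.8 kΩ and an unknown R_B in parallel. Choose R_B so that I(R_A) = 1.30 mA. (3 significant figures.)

R_B ≈ 26.3 kΩ

In a two-way split, I_A/I_total = R_B/(R_A + R_B).
1.30/2.18 = R_B/(R_A + R_B) → R_B = R_A · (0.5963)/(1 − 0.5963) = 17.8 × 1.477 = 26.30 kΩ.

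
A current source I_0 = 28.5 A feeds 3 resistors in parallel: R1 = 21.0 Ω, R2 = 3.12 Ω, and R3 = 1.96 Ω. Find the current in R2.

I ≈ 10.4 A

ΣG = 1/21.0 + 1/3.12 + 1/1.96 = 0.8783.
Current divider: I(R2) = I_0 · G_k/ΣG = 28.5 × (0.3205/0.8783) = 28.5 × 0.3649 = 10.40 A.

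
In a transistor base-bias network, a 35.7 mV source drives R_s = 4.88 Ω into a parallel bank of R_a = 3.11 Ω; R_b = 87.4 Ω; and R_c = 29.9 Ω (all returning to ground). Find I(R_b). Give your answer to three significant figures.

Equivalent of the parallel group: R_p = 2.729 Ω.
V_A = 35.7 × 2.729/7.609 = 12.80 mV.
Branch current I = V_A/R_b = 12.80/87.4 = 0.1465 mA.

I ≈ 0.146 mA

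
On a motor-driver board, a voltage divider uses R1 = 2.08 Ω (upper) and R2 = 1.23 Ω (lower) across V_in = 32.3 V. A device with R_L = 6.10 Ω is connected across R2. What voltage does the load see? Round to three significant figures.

R2 ‖ R_L = (1.23 × 6.10)/(1.23 + 6.10) = 1.024 Ω.
Voltage divider with the loaded lower leg: V_out = 32.3 × 1.024/(2.08 + 1.024) = 32.3 × 0.3298 = 10.65 V.

V_out ≈ 10.7 V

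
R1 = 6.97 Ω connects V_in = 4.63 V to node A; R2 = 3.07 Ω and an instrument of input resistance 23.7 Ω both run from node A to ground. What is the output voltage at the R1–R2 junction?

R2 ‖ R_L = (3.07 × 23.7)/(3.07 + 23.7) = 2.718 Ω.
Voltage divider with the loaded lower leg: V_out = 4.63 × 2.718/(6.97 + 2.718) = 4.63 × 0.2805 = 1.299 V.

V_out ≈ 1.30 V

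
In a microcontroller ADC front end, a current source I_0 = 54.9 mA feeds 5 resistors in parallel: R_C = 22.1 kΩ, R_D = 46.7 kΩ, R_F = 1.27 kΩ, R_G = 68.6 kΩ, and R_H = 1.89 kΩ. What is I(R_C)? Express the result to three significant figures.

Conductances: ΣG = 1/22.1 + 1/46.7 + 1/1.27 + 1/68.6 + 1/1.89 = 1.398 (1/kΩ).
R_C takes the fraction G_k/ΣG = 0.04525/1.398 = 0.03237, so I = 54.9 × 0.03237 = 1.777 mA.

I ≈ 1.78 mA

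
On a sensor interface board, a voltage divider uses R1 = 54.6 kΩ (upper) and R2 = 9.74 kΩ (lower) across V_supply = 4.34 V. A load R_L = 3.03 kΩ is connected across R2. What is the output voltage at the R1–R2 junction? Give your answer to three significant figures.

V_out ≈ 0.176 V

The load sits in parallel with R2, giving an effective lower resistance R2' = R2·R_L/(R2+R_L) = 2.311 kΩ.
Now apply the divider: V_out = 4.34 × 0.04061 = 0.1762 V.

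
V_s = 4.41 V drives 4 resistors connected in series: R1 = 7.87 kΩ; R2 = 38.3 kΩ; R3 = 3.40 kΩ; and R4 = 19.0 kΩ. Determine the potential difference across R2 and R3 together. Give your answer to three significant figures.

V ≈ 2.68 V

Total series resistance ΣR = 7.87 + 38.3 + 3.40 + 19.0 = 68.57 kΩ.
R_{R2..R3} = 38.3 + 3.40 = 41.70 kΩ.
Voltage divider: V = V_s · (41.70 / 68.57) = 4.41 × 0.6081 = 2.682 V.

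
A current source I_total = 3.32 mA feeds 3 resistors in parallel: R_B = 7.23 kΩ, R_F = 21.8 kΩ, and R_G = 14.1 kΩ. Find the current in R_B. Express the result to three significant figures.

I ≈ 1.80 mA

Conductances: ΣG = 1/7.23 + 1/21.8 + 1/14.1 = 0.2551 (1/kΩ).
R_B takes the fraction G_k/ΣG = 0.1383/0.2551 = 0.5422, so I = 3.32 × 0.5422 = 1.800 mA.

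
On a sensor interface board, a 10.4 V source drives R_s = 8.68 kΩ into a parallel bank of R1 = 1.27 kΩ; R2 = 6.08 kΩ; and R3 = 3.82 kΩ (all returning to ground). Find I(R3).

I ≈ 0.236 mA

Equivalent of the parallel group: R_p = 0.8240 kΩ.
Node voltage V_A = V_in · R_p/(R_s + R_p) = 10.4 × 0.08670 = 0.9016 V.
Branch current I = V_A/R3 = 0.9016/3.82 = 0.2360 mA.
(Equivalently: I_total = 1.094 mA, then current-divider fraction G_k/ΣG = 0.2157.)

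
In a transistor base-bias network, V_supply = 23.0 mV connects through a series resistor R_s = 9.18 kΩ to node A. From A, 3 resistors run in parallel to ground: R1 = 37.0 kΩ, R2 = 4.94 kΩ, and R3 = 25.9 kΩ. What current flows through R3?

Parallel bank: R_p = 1/(1/37.0 + 1/4.94 + 1/25.9) = 3.730 kΩ.
V_A by voltage divider: V_A = 23.0 × 3.730/(9.18 + 3.730) = 6.646 mV.
I(R3) = V_A / R3 = 6.646/25.9 = 0.2566 µA.

I ≈ 0.257 µA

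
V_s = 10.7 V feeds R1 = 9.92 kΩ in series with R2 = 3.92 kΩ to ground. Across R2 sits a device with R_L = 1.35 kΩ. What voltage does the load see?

The load sits in parallel with R2, giving an effective lower resistance R2' = R2·R_L/(R2+R_L) = 1.004 kΩ.
Voltage divider with the loaded lower leg: V_out = 10.7 × 1.004/(9.92 + 1.004) = 10.7 × 0.09192 = 0.9836 V.
(Unloaded it would be 3.03 V; the load pulls it down.)

V_out ≈ 0.984 V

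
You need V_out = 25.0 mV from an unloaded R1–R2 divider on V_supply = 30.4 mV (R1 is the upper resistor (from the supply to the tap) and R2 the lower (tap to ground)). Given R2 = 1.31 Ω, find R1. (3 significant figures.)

R1 ≈ 0.283 Ω

Required fraction k = V_out/V_supply = 0.8224.
Rearranging, R1 = R2·(1−k)/k = 1.31 × 0.2160 = 0.2830 Ω.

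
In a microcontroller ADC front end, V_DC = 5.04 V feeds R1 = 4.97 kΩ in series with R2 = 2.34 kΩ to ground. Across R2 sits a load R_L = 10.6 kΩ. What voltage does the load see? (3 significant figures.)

First combine the lower leg with the load: R2 ‖ R_L = 1.917 kΩ.
Voltage divider with the loaded lower leg: V_out = 5.04 × 1.917/(4.97 + 1.917) = 5.04 × 0.2783 = 1.403 V.
(Unloaded it would be 1.61 V; the load pulls it down.)

V_out ≈ 1.40 V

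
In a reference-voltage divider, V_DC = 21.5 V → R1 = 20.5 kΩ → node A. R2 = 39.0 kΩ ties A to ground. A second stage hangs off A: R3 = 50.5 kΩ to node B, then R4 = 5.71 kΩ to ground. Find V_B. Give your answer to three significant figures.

V_B ≈ 1.16 V

Looking into the second stage from A: R3 + R4 = 56.21 kΩ appears in parallel with R2.
Effective lower resistance at A: R2 ‖ 56.21 = 23.02 kΩ.
First divider: V_A = V_DC · 23.02/(20.5 + 23.02) = 11.37 V.
V_B = V_A × 0.1016 = 1.155 V.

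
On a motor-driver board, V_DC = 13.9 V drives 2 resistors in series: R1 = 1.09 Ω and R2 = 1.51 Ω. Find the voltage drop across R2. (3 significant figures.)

V ≈ 8.07 V

ΣR = 1.09 + 1.51 = 2.600 Ω.
By the voltage-divider rule, V = 13.9 × 1.510/2.600 = 8.073 V.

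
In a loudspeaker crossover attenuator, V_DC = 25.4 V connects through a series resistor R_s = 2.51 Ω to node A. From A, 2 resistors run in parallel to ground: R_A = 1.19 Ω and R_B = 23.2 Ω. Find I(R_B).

Equivalent of the parallel group: R_p = 1.132 Ω.
V_A = 25.4 × 1.132/3.642 = 7.894 V.
I(R_B) = V_A / R_B = 7.894/23.2 = 0.3403 A.

I ≈ 0.340 A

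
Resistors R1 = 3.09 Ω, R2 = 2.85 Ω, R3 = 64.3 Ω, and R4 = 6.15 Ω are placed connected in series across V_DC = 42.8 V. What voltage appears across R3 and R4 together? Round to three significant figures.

V ≈ 39.5 V

ΣR = 3.09 + 2.85 + 64.3 + 6.15 = 76.39 Ω.
R_{R3..R4} = 64.3 + 6.15 = 70.45 Ω.
V = V_DC · R/ΣR = 42.8 × 0.9222 = 39.47 V.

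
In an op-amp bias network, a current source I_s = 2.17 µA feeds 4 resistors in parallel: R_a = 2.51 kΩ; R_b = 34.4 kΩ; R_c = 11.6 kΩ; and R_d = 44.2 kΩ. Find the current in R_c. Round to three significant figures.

I ≈ 0.349 µA

Conductances: ΣG = 1/2.51 + 1/34.4 + 1/11.6 + 1/44.2 = 0.5363 (1/kΩ).
Current divider: I(R_c) = I_s · G_k/ΣG = 2.17 × (0.08621/0.5363) = 2.17 × 0.1607 = 0.3488 µA.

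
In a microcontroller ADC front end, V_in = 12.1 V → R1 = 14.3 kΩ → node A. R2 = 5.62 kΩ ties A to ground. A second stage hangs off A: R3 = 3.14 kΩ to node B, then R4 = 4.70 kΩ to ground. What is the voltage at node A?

Node A sees R2 in parallel with the series input of stage 2, R3 + R4 = 7.840 kΩ.
Effective lower resistance at A: R2 ‖ 7.840 = 3.273 kΩ.
V_A = 12.1 × 3.273/(14.3 + 3.273) = 2.254 V.

V_A ≈ 2.25 V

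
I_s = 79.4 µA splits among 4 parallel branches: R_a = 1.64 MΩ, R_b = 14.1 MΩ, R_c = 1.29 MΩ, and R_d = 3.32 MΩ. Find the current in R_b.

Total conductance ΣG = 1/1.64 + 1/14.1 + 1/1.29 + 1/3.32 = 1.757 (units of 1/MΩ).
By the current-divider rule, I = I_s · G_k/ΣG = 79.4 × 0.04036 = 3.205 µA.

I ≈ 3.20 µA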